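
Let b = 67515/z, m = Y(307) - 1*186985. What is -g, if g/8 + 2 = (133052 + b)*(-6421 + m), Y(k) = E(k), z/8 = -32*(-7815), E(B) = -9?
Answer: 3432332542937747/16672 ≈ 2.0587e+11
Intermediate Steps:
z = 2000640 (z = 8*(-32*(-7815)) = 8*250080 = 2000640)
Y(k) = -9
m = -186994 (m = -9 - 1*186985 = -9 - 186985 = -186994)
b = 4501/133376 (b = 67515/2000640 = 67515*(1/2000640) = 4501/133376 ≈ 0.033747)
g = -3432332542937747/16672 (g = -16 + 8*((133052 + 4501/133376)*(-6421 - 186994)) = -16 + 8*((17745948053/133376)*(-193415)) = -16 + 8*(-3432332542670995/133376) = -16 - 3432332542670995/16672 = -3432332542937747/16672 ≈ -2.0587e+11)
-g = -1*(-3432332542937747/16672) = 3432332542937747/16672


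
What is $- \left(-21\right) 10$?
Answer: $210$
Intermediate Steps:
$- \left(-21\right) 10 = \left(-1\right) \left(-210\right) = 210$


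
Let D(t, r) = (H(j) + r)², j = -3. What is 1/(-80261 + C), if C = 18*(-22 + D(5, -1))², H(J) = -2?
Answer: -1/77219 ≈ -1.2950e-5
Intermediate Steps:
D(t, r) = (-2 + r)²
C = 3042 (C = 18*(-22 + (-2 - 1)²)² = 18*(-22 + (-3)²)² = 18*(-22 + 9)² = 18*(-13)² = 18*169 = 3042)
1/(-80261 + C) = 1/(-80261 + 3042) = 1/(-77219) = -1/77219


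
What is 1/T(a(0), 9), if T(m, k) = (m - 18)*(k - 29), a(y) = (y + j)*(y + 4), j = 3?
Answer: 1/120 ≈ 0.0083333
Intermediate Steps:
a(y) = (3 + y)*(4 + y) (a(y) = (y + 3)*(y + 4) = (3 + y)*(4 + y))
T(m, k) = (-29 + k)*(-18 + m) (T(m, k) = (-18 + m)*(-29 + k) = (-29 + k)*(-18 + m))
1/T(a(0), 9) = 1/(522 - 29*(12 + 0**2 + 7*0) - 18*9 + 9*(12 + 0**2 + 7*0)) = 1/(522 - 29*(12 + 0 + 0) - 162 + 9*(12 + 0 + 0)) = 1/(522 - 29*12 - 162 + 9*12) = 1/(522 - 348 - 162 + 108) = 1/120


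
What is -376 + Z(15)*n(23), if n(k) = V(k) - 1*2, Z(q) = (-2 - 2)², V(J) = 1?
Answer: -392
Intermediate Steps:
Z(q) = 16 (Z(q) = (-4)² = 16)
n(k) = -1 (n(k) = 1 - 1*2 = 1 - 2 = -1)
-376 + Z(15)*n(23) = -376 + 16*(-1) = -376 - 16 = -392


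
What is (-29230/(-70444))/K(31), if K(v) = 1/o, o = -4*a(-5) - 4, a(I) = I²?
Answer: -759980/17611 ≈ -43.154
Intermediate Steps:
o = -104 (o = -4*(-5)² - 4 = -4*25 - 4 = -100 - 4 = -104)
K(v) = -1/104 (K(v) = 1/(-104) = -1/104)
(-29230/(-70444))/K(31) = (-29230/(-70444))/(-1/104) = -29230*(-1/70444)*(-104) = (14615/35222)*(-104) = -759980/17611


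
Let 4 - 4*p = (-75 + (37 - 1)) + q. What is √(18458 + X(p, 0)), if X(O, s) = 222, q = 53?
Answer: 2*√4670 ≈ 136.67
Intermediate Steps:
p = -5/2 (p = 1 - ((-75 + (37 - 1)) + 53)/4 = 1 - ((-75 + 36) + 53)/4 = 1 - (-39 + 53)/4 = 1 - ¼*14 = 1 - 7/2 = -5/2 ≈ -2.5000)
√(18458 + X(p, 0)) = √(18458 + 222) = √18680 = 2*√4670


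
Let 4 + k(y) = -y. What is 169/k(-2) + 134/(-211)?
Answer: -35927/422 ≈ -85.135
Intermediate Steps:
k(y) = -4 - y
169/k(-2) + 134/(-211) = 169/(-4 - 1*(-2)) + 134/(-211) = 169/(-4 + 2) + 134*(-1/211) = 169/(-2) - 134/211 = 169*(-1/2) - 134/211 = -169/2 - 134/211 = -35927/422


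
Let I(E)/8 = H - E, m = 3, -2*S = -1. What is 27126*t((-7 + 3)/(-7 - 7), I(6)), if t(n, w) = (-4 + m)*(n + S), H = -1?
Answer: -149193/7 ≈ -21313.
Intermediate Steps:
S = ½ (S = -½*(-1) = ½ ≈ 0.50000)
I(E) = -8 - 8*E (I(E) = 8*(-1 - E) = -8 - 8*E)
t(n, w) = -½ - n (t(n, w) = (-4 + 3)*(n + ½) = -(½ + n) = -½ - n)
27126*t((-7 + 3)/(-7 - 7), I(6)) = 27126*(-½ - (-7 + 3)/(-7 - 7)) = 27126*(-½ - (-4)/(-14)) = 27126*(-½ - (-4)*(-1)/14) = 27126*(-½ - 1*2/7) = 27126*(-½ - 2/7) = 27126*(-11/14) = -149193/7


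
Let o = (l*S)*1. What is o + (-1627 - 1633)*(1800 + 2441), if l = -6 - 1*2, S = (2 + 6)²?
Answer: -13826172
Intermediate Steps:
S = 64 (S = 8² = 64)
l = -8 (l = -6 - 2 = -8)
o = -512 (o = -8*64*1 = -512*1 = -512)
o + (-1627 - 1633)*(1800 + 2441) = -512 + (-1627 - 1633)*(1800 + 2441) = -512 - 3260*4241 = -512 - 13825660 = -13826172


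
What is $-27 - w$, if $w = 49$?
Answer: $-76$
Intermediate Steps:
$-27 - w = -27 - 49 = -76$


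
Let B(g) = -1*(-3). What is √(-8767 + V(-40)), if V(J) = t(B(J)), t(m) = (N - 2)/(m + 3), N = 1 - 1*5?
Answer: 8*I*√137 ≈ 93.638*I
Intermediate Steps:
N = -4 (N = 1 - 5 = -4)
B(g) = 3
t(m) = -6/(3 + m) (t(m) = (-4 - 2)/(m + 3) = -6/(3 + m))
V(J) = -1 (V(J) = -6/(3 + 3) = -6/6 = -6*⅙ = -1)
√(-8767 + V(-40)) = √(-8767 - 1) = √(-8768) = 8*I*√137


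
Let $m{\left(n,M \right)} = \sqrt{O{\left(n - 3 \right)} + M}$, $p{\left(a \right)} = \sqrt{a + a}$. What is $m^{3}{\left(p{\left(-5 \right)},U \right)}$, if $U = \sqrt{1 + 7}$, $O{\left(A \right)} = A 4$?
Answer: $2 \sqrt{2} \left(-6 + \sqrt{2} + 2 i \sqrt{10}\right)^{\frac{3}{2}} \approx -61.012 - 9.5733 i$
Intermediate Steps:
$O{\left(A \right)} = 4 A$
$p{\left(a \right)} = \sqrt{2} \sqrt{a}$ ($p{\left(a \right)} = \sqrt{2 a} = \sqrt{2} \sqrt{a}$)
$U = 2 \sqrt{2}$ ($U = \sqrt{8} = 2 \sqrt{2} \approx 2.8284$)
$m{\left(n,M \right)} = \sqrt{-12 + M + 4 n}$ ($m{\left(n,M \right)} = \sqrt{4 \left(n - 3\right) + M} = \sqrt{4 \left(-3 + n\right) + M} = \sqrt{\left(-12 + 4 n\right) + M} = \sqrt{-12 + M + 4 n}$)
$m^{3}{\left(p{\left(-5 \right)},U \right)} = \left(\sqrt{-12 + 2 \sqrt{2} + 4 \sqrt{2} \sqrt{-5}}\right)^{3} = \left(\sqrt{-12 + 2 \sqrt{2} + 4 \sqrt{2} i \sqrt{5}}\right)^{3} = \left(\sqrt{-12 + 2 \sqrt{2} + 4 i \sqrt{10}}\right)^{3} = \left(-12 + 2 \sqrt{2} + 4 i \sqrt{10}\right)^{\frac{3}{2}}$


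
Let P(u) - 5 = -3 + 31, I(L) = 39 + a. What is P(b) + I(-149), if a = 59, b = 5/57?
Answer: 131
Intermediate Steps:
b = 5/57 (b = 5*(1/57) = 5/57 ≈ 0.087719)
I(L) = 98 (I(L) = 39 + 59 = 98)
P(u) = 33 (P(u) = 5 + (-3 + 31) = 5 + 28 = 33)
P(b) + I(-149) = 33 + 98 = 131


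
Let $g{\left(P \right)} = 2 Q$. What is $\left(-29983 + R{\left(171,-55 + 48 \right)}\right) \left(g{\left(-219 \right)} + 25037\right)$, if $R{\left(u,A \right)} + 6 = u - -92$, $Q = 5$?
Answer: $-744547122$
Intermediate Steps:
$R{\left(u,A \right)} = 86 + u$ ($R{\left(u,A \right)} = -6 + \left(u - -92\right) = -6 + \left(u + 92\right) = -6 + \left(92 + u\right) = 86 + u$)
$g{\left(P \right)} = 10$ ($g{\left(P \right)} = 2 \cdot 5 = 10$)
$\left(-29983 + R{\left(171,-55 + 48 \right)}\right) \left(g{\left(-219 \right)} + 25037\right) = \left(-29983 + \left(86 + 171\right)\right) \left(10 + 25037\right) = \left(-29983 + 257\right) 25047 = \left(-29726\right) 25047 = -744547122$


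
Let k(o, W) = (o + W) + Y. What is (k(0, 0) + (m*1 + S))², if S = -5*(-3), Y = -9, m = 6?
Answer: 144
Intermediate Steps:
k(o, W) = -9 + W + o (k(o, W) = (o + W) - 9 = (W + o) - 9 = -9 + W + o)
S = 15
(k(0, 0) + (m*1 + S))² = ((-9 + 0 + 0) + (6*1 + 15))² = (-9 + (6 + 15))² = (-9 + 21)² = 12² = 144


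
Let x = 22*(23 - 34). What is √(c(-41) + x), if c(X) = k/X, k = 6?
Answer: 2*I*√101762/41 ≈ 15.561*I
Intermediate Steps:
c(X) = 6/X
x = -242 (x = 22*(-11) = -242)
√(c(-41) + x) = √(6/(-41) - 242) = √(6*(-1/41) - 242) = √(-6/41 - 242) = √(-9928/41) = 2*I*√101762/41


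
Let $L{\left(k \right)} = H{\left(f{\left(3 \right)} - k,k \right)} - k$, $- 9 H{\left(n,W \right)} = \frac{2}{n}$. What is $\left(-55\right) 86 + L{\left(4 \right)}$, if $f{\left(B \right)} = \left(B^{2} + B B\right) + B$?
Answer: $- \frac{724304}{153} \approx -4734.0$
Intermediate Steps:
$f{\left(B \right)} = B + 2 B^{2}$ ($f{\left(B \right)} = \left(B^{2} + B^{2}\right) + B = 2 B^{2} + B = B + 2 B^{2}$)
$H{\left(n,W \right)} = - \frac{2}{9 n}$ ($H{\left(n,W \right)} = - \frac{2 \frac{1}{n}}{9} = - \frac{2}{9 n}$)
$L{\left(k \right)} = - k - \frac{2}{9 \left(21 - k\right)}$ ($L{\left(k \right)} = - \frac{2}{9 \left(3 \left(1 + 2 \cdot 3\right) - k\right)} - k = - \frac{2}{9 \left(3 \left(1 + 6\right) - k\right)} - k = - \frac{2}{9 \left(3 \cdot 7 - k\right)} - k = - \frac{2}{9 \left(21 - k\right)} - k = - k - \frac{2}{9 \left(21 - k\right)}$)
$\left(-55\right) 86 + L{\left(4 \right)} = \left(-55\right) 86 + \frac{\frac{2}{9} - 4 \left(-21 + 4\right)}{-21 + 4} = -4730 + \frac{\frac{2}{9} - 4 \left(-17\right)}{-17} = -4730 - \frac{\frac{2}{9} + 68}{17} = -4730 - \frac{614}{153} = - \frac{724304}{153}$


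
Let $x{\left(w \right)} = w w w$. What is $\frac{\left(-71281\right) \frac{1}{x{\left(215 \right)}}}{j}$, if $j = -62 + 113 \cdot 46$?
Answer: $- \frac{71281}{51043494000} \approx -1.3965 \cdot 10^{-6}$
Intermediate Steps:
$x{\left(w \right)} = w^{3}$ ($x{\left(w \right)} = w^{2} w = w^{3}$)
$j = 5136$ ($j = -62 + 5198 = 5136$)
$\frac{\left(-71281\right) \frac{1}{x{\left(215 \right)}}}{j} = \frac{\left(-71281\right) \frac{1}{215^{3}}}{5136} = - \frac{71281}{9938375} \cdot \frac{1}{5136} = \left(-71281\right) \frac{1}{9938375} \cdot \frac{1}{5136} = \left(- \frac{71281}{9938375}\right) \frac{1}{5136} = - \frac{71281}{51043494000}$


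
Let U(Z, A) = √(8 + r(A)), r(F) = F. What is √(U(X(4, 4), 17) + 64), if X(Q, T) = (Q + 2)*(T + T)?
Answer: √69 ≈ 8.3066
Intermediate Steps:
X(Q, T) = 2*T*(2 + Q) (X(Q, T) = (2 + Q)*(2*T) = 2*T*(2 + Q))
U(Z, A) = √(8 + A)
√(U(X(4, 4), 17) + 64) = √(√(8 + 17) + 64) = √(√25 + 64) = √(5 + 64) = √69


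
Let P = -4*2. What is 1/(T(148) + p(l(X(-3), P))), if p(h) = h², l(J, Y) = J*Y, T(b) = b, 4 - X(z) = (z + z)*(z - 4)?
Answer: 1/92564 ≈ 1.0803e-5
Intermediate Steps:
X(z) = 4 - 2*z*(-4 + z) (X(z) = 4 - (z + z)*(z - 4) = 4 - 2*z*(-4 + z))
P = -8
1/(T(148) + p(l(X(-3), P))) = 1/(148 + ((4 - 2*(-3)² + 8*(-3))*(-8))²) = 1/(148 + ((4 - 2*9 - 24)*(-8))²) = 1/(148 + ((4 - 18 - 24)*(-8))²) = 1/(148 + (-38*(-8))²) = 1/(148 + 304²) = 1/(148 + 92416) = 1/92564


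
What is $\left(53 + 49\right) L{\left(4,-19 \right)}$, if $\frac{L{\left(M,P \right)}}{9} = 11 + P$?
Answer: $-7344$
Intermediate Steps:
$L{\left(M,P \right)} = 99 + 9 P$ ($L{\left(M,P \right)} = 9 \left(11 + P\right) = 99 + 9 P$)
$\left(53 + 49\right) L{\left(4,-19 \right)} = \left(53 + 49\right) \left(99 + 9 \left(-19\right)\right) = 102 \left(99 - 171\right) = 102 \left(-72\right) = -7344$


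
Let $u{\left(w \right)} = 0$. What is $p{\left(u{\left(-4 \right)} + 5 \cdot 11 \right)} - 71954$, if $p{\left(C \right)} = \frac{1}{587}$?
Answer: $- \frac{42236997}{587} \approx -71954.0$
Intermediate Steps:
$p{\left(C \right)} = \frac{1}{587}$
$p{\left(u{\left(-4 \right)} + 5 \cdot 11 \right)} - 71954 = \frac{1}{587} - 71954 = - \frac{42236997}{587}$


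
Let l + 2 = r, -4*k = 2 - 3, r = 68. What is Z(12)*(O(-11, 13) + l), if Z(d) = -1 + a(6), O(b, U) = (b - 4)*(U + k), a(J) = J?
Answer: -2655/4 ≈ -663.75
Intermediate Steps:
k = ¼ (k = -(2 - 3)/4 = -¼*(-1) = ¼ ≈ 0.25000)
O(b, U) = (-4 + b)*(¼ + U) (O(b, U) = (b - 4)*(U + ¼) = (-4 + b)*(¼ + U))
Z(d) = 5 (Z(d) = -1 + 6 = 5)
l = 66 (l = -2 + 68 = 66)
Z(12)*(O(-11, 13) + l) = 5*((-1 - 4*13 + (¼)*(-11) + 13*(-11)) + 66) = 5*((-1 - 52 - 11/4 - 143) + 66) = 5*(-795/4 + 66) = 5*(-531/4) = -2655/4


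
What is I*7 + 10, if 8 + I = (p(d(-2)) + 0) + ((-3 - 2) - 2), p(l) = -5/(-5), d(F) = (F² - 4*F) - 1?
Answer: -88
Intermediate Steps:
d(F) = -1 + F² - 4*F
p(l) = 1 (p(l) = -5*(-⅕) = 1)
I = -14 (I = -8 + ((1 + 0) + ((-3 - 2) - 2)) = -8 + (1 + (-5 - 2)) = -8 + (1 - 7) = -8 - 6 = -14)
I*7 + 10 = -14*7 + 10 = -98 + 10 = -88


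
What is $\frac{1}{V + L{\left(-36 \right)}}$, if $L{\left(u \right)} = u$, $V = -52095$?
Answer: $- \frac{1}{52131} \approx -1.9182 \cdot 10^{-5}$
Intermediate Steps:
$\frac{1}{V + L{\left(-36 \right)}} = \frac{1}{-52095 - 36} = \frac{1}{-52131} = - \frac{1}{52131}$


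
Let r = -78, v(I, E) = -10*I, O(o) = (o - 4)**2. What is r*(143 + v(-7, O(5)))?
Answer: -16614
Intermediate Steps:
O(o) = (-4 + o)**2
r*(143 + v(-7, O(5))) = -78*(143 - 10*(-7)) = -78*(143 + 70) = -78*213 = -16614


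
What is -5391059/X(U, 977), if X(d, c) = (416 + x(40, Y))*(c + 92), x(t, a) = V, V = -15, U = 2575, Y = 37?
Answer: -5391059/428669 ≈ -12.576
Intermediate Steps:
x(t, a) = -15
X(d, c) = 36892 + 401*c (X(d, c) = (416 - 15)*(c + 92) = 401*(92 + c) = 36892 + 401*c)
-5391059/X(U, 977) = -5391059/(36892 + 401*977) = -5391059/(36892 + 391777) = -5391059/428669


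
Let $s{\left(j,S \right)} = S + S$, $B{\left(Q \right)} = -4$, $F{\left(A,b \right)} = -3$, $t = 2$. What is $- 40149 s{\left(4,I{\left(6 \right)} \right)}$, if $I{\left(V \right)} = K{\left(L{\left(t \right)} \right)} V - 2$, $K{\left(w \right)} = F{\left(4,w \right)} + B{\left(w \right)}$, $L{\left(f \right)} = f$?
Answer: $3533112$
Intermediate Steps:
$K{\left(w \right)} = -7$ ($K{\left(w \right)} = -3 - 4 = -7$)
$I{\left(V \right)} = -2 - 7 V$ ($I{\left(V \right)} = - 7 V - 2 = -2 - 7 V$)
$s{\left(j,S \right)} = 2 S$
$- 40149 s{\left(4,I{\left(6 \right)} \right)} = - 40149 \cdot 2 \left(-2 - 42\right) = - 40149 \cdot 2 \left(-44\right) = \left(-40149\right) \left(-88\right) = 3533112$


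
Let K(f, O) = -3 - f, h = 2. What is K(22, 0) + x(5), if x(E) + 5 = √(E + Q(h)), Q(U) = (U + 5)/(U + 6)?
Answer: -30 + √94/4 ≈ -27.576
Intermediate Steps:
Q(U) = (5 + U)/(6 + U)
x(E) = -5 + √(7/8 + E) (x(E) = -5 + √(E + (5 + 2)/(6 + 2)) = -5 + √(E + 7/8) = -5 + √(7/8 + E))
K(22, 0) + x(5) = (-3 - 1*22) + (-5 + √(14 + 16*5)/4) = (-3 - 22) + (-5 + √(14 + 80)/4) = -25 + (-5 + √94/4) = -30 + √94/4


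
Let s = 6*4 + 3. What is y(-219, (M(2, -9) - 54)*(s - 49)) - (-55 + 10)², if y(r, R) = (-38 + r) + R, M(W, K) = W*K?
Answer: -698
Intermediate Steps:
s = 27 (s = 24 + 3 = 27)
M(W, K) = K*W
y(r, R) = -38 + R + r
y(-219, (M(2, -9) - 54)*(s - 49)) - (-55 + 10)² = (-38 + (-9*2 - 54)*(27 - 49) - 219) - (-55 + 10)² = (-38 + (-18 - 54)*(-22) - 219) - 1*(-45)² = (-38 - 72*(-22) - 219) - 1*2025 = (-38 + 1584 - 219) - 2025 = 1327 - 2025 = -698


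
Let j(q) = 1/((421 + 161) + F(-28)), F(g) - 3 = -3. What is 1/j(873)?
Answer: 582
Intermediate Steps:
F(g) = 0 (F(g) = 3 - 3 = 0)
j(q) = 1/582 (j(q) = 1/((421 + 161) + 0) = 1/(582 + 0) = 1/582)
1/j(873) = 1/(1/582) = 582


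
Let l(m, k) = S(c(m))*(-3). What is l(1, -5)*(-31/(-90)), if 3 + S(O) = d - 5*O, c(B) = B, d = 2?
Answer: 31/5 ≈ 6.2000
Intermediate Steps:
S(O) = -1 - 5*O (S(O) = -3 + (2 - 5*O) = -1 - 5*O)
l(m, k) = 3 + 15*m (l(m, k) = (-1 - 5*m)*(-3) = 3 + 15*m)
l(1, -5)*(-31/(-90)) = (3 + 15*1)*(-31/(-90)) = (3 + 15)*(-31*(-1/90)) = 18*(31/90) = 31/5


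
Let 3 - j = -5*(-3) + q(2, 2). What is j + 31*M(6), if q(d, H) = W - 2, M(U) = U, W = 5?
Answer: 171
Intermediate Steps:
q(d, H) = 3 (q(d, H) = 5 - 2 = 3)
j = -15 (j = 3 - (-5*(-3) + 3) = 3 - (15 + 3) = 3 - 1*18 = 3 - 18 = -15)
j + 31*M(6) = -15 + 31*6 = -15 + 186 = 171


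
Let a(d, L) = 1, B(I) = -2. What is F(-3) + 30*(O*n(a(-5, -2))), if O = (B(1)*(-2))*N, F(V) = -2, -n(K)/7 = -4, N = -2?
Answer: -6722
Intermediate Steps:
n(K) = 28 (n(K) = -7*(-4) = 28)
O = -8 (O = -2*(-2)*(-2) = 4*(-2) = -8)
F(-3) + 30*(O*n(a(-5, -2))) = -2 + 30*(-8*28) = -2 + 30*(-224) = -2 - 6720 = -6722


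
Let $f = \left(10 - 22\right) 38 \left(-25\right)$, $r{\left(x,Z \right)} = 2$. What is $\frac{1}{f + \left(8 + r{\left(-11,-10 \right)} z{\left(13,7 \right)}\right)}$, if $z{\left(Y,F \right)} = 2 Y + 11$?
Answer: $\frac{1}{11482} \approx 8.7093 \cdot 10^{-5}$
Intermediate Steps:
$z{\left(Y,F \right)} = 11 + 2 Y$
$f = 11400$ ($f = \left(10 - 22\right) 38 \left(-25\right) = \left(-12\right) 38 \left(-25\right) = \left(-456\right) \left(-25\right) = 11400$)
$\frac{1}{f + \left(8 + r{\left(-11,-10 \right)} z{\left(13,7 \right)}\right)} = \frac{1}{11400 + \left(8 + 2 \left(11 + 2 \cdot 13\right)\right)} = \frac{1}{11400 + \left(8 + 2 \left(11 + 26\right)\right)} = \frac{1}{11400 + \left(8 + 2 \cdot 37\right)} = \frac{1}{11400 + \left(8 + 74\right)} = \frac{1}{11400 + 82} = \frac{1}{11482}$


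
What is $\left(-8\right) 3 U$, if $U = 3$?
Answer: $-72$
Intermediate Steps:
$\left(-8\right) 3 U = \left(-8\right) 3 \cdot 3 = \left(-24\right) 3 = -72$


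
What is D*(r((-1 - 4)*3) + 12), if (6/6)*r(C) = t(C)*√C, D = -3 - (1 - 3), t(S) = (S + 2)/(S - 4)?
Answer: -12 - 13*I*√15/19 ≈ -12.0 - 2.6499*I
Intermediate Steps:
t(S) = (2 + S)/(-4 + S)
D = -1 (D = -3 - 1*(-2) = -3 + 2 = -1)
r(C) = √C*(2 + C)/(-4 + C) (r(C) = ((2 + C)/(-4 + C))*√C = √C*(2 + C)/(-4 + C))
D*(r((-1 - 4)*3) + 12) = -(√((-1 - 4)*3)*(2 + (-1 - 4)*3)/(-4 + (-1 - 4)*3) + 12) = -(√(-5*3)*(2 - 5*3)/(-4 - 5*3) + 12) = -(√(-15)*(2 - 15)/(-4 - 15) + 12) = -((I*√15)*(-13)/(-19) + 12) = -((I*√15)*(-1/19)*(-13) + 12) = -(13*I*√15/19 + 12) = -(12 + 13*I*√15/19) = -12 - 13*I*√15/19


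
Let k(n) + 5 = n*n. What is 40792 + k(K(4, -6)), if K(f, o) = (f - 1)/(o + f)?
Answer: 163157/4 ≈ 40789.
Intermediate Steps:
K(f, o) = (-1 + f)/(f + o)
k(n) = -5 + n² (k(n) = -5 + n*n = -5 + n²)
40792 + k(K(4, -6)) = 40792 + (-5 + ((-1 + 4)/(4 - 6))²) = 40792 + (-5 + (3/(-2))²) = 40792 + (-5 + (-½*3)²) = 40792 + (-5 + (-3/2)²) = 40792 + (-5 + 9/4) = 40792 - 11/4 = 163157/4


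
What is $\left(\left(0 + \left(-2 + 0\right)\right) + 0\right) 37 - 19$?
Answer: $-93$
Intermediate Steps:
$\left(\left(0 + \left(-2 + 0\right)\right) + 0\right) 37 - 19 = \left(\left(0 - 2\right) + 0\right) 37 - 19 = \left(-2 + 0\right) 37 - 19 = \left(-2\right) 37 - 19 = -74 - 19 = -93$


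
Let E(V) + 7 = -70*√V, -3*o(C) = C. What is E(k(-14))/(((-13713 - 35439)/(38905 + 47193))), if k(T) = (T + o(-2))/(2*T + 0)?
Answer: 301343/24576 + 215245*√210/36864 ≈ 96.875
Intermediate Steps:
o(C) = -C/3
k(T) = (⅔ + T)/(2*T) (k(T) = (T - ⅓*(-2))/(2*T + 0) = (T + ⅔)/((2*T)) = (1/(2*T))*(⅔ + T) = (⅔ + T)/(2*T))
E(V) = -7 - 70*√V
E(k(-14))/(((-13713 - 35439)/(38905 + 47193))) = (-7 - 70*2*√15*√(-1/(-14))/3)/(((-13713 - 35439)/(38905 + 47193))) = (-7 - 70*√210/21)/((-49152/86098)) = (-7 - 70*√210/21)/((-49152*1/86098)) = (-7 - 10*√210/3)/(-24576/43049) = (-7 - 10*√210/3)*(-43049/24576) = 301343/24576 + 215245*√210/36864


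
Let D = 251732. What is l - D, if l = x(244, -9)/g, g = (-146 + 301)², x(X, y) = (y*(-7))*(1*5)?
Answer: -1209572197/4805 ≈ -2.5173e+5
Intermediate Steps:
x(X, y) = -35*y (x(X, y) = -7*y*5 = -35*y)
g = 24025 (g = 155² = 24025)
l = 63/4805 (l = -35*(-9)/24025 = 315*(1/24025) = 63/4805 ≈ 0.013111)
l - D = 63/4805 - 1*251732 = 63/4805 - 251732 = -1209572197/4805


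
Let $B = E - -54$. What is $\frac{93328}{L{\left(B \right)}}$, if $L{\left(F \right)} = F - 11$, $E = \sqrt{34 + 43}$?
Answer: $\frac{1003276}{443} - \frac{23332 \sqrt{77}}{443} \approx 1802.6$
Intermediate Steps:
$E = \sqrt{77} \approx 8.775$
$B = 54 + \sqrt{77}$ ($B = \sqrt{77} - -54 = \sqrt{77} + 54 = 54 + \sqrt{77} \approx 62.775$)
$L{\left(F \right)} = -11 + F$
$\frac{93328}{L{\left(B \right)}} = \frac{93328}{-11 + \left(54 + \sqrt{77}\right)} = \frac{93328}{43 + \sqrt{77}}$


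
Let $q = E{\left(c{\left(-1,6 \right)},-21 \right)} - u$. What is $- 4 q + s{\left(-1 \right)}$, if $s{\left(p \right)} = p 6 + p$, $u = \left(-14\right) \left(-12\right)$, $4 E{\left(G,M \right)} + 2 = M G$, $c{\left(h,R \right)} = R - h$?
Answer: $814$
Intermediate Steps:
$E{\left(G,M \right)} = - \frac{1}{2} + \frac{G M}{4}$ ($E{\left(G,M \right)} = - \frac{1}{2} + \frac{M G}{4} = - \frac{1}{2} + \frac{G M}{4}$)
$u = 168$
$s{\left(p \right)} = 7 p$ ($s{\left(p \right)} = 6 p + p = 7 p$)
$q = - \frac{821}{4}$ ($q = \left(- \frac{1}{2} + \frac{1}{4} \left(6 - -1\right) \left(-21\right)\right) - 168 = \left(- \frac{1}{2} + \frac{1}{4} \left(6 + 1\right) \left(-21\right)\right) - 168 = \left(- \frac{1}{2} + \frac{1}{4} \cdot 7 \left(-21\right)\right) - 168 = \left(- \frac{1}{2} - \frac{147}{4}\right) - 168 = - \frac{149}{4} - 168 = - \frac{821}{4} \approx -205.25$)
$- 4 q + s{\left(-1 \right)} = \left(-4\right) \left(- \frac{821}{4}\right) + 7 \left(-1\right) = 821 - 7 = 814$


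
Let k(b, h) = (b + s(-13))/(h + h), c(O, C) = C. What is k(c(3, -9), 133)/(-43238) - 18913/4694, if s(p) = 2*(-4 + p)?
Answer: -108762018181/26993569876 ≈ -4.0292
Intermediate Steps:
s(p) = -8 + 2*p
k(b, h) = (-34 + b)/(2*h) (k(b, h) = (b + (-8 + 2*(-13)))/(h + h) = (b + (-8 - 26))/((2*h)) = (b - 34)*(1/(2*h)) = (-34 + b)*(1/(2*h)) = (-34 + b)/(2*h))
k(c(3, -9), 133)/(-43238) - 18913/4694 = ((1/2)*(-34 - 9)/133)/(-43238) - 18913/4694 = ((1/2)*(1/133)*(-43))*(-1/43238) - 18913*1/4694 = -43/266*(-1/43238) - 18913/4694 = 43/11501308 - 18913/4694 = -108762018181/26993569876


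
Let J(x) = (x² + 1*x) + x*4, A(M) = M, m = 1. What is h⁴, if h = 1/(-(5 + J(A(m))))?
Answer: 1/14641 ≈ 6.8301e-5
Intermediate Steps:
J(x) = x² + 5*x (J(x) = (x² + x) + 4*x = (x + x²) + 4*x = x² + 5*x)
h = -1/11 (h = 1/(-(5 + 1*(5 + 1))) = 1/(-(5 + 1*6)) = 1/(-(5 + 6)) = 1/(-1*11) = 1/(-11) = -1/11 ≈ -0.090909)
h⁴ = (-1/11)⁴ = 1/14641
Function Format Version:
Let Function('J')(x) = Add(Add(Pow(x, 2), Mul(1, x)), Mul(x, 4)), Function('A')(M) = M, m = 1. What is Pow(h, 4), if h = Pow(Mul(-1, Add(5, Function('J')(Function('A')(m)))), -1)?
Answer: Rational(1, 14641) ≈ 6.8301e-5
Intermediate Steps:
Function('J')(x) = Add(Pow(x, 2), Mul(5, x)) (Function('J')(x) = Add(Add(Pow(x, 2), x), Mul(4, x)) = Add(Add(x, Pow(x, 2)), Mul(4, x)) = Add(Pow(x, 2), Mul(5, x)))
h = Rational(-1, 11) (h = Pow(Mul(-1, Add(5, Mul(1, Add(5, 1)))), -1) = Pow(Mul(-1, Add(5, Mul(1, 6))), -1) = Pow(Mul(-1, Add(5, 6)), -1) = Pow(Mul(-1, 11), -1) = Pow(-11, -1) = Rational(-1, 11) ≈ -0.090909)
Pow(h, 4) = Pow(Rational(-1, 11), 4) = Rational(1, 14641)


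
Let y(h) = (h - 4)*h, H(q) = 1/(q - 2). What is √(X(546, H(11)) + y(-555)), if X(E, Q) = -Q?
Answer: 2*√698051/3 ≈ 557.00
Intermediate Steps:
H(q) = 1/(-2 + q)
y(h) = h*(-4 + h) (y(h) = (-4 + h)*h = h*(-4 + h))
√(X(546, H(11)) + y(-555)) = √(-1/(-2 + 11) - 555*(-4 - 555)) = √(-1/9 - 555*(-559)) = √(-1*⅑ + 310245) = √(-⅑ + 310245) = √(2792204/9) = 2*√698051/3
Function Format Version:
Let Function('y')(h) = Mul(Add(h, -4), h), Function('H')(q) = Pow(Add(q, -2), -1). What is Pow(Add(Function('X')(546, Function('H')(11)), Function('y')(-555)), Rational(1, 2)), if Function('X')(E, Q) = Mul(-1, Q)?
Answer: Mul(Rational(2, 3), Pow(698051, Rational(1, 2))) ≈ 557.00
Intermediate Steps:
Function('H')(q) = Pow(Add(-2, q), -1)
Function('y')(h) = Mul(h, Add(-4, h)) (Function('y')(h) = Mul(Add(-4, h), h) = Mul(h, Add(-4, h)))
Pow(Add(Function('X')(546, Function('H')(11)), Function('y')(-555)), Rational(1, 2)) = Pow(Add(Mul(-1, Pow(Add(-2, 11), -1)), Mul(-555, Add(-4, -555))), Rational(1, 2)) = Pow(Add(Mul(-1, Pow(9, -1)), Mul(-555, -559)), Rational(1, 2)) = Pow(Add(Mul(-1, Rational(1, 9)), 310245), Rational(1, 2)) = Pow(Add(Rational(-1, 9), 310245), Rational(1, 2)) = Pow(Rational(2792204, 9), Rational(1, 2)) = Mul(Rational(2, 3), Pow(698051, Rational(1, 2)))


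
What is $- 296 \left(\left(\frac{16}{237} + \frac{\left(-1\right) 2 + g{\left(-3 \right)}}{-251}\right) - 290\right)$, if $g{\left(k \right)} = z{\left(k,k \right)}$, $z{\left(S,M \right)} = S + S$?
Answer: $\frac{5104614128}{59487} \approx 85811.0$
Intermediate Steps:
$z{\left(S,M \right)} = 2 S$
$g{\left(k \right)} = 2 k$
$- 296 \left(\left(\frac{16}{237} + \frac{\left(-1\right) 2 + g{\left(-3 \right)}}{-251}\right) - 290\right) = - 296 \left(\left(\frac{16}{237} + \frac{\left(-1\right) 2 + 2 \left(-3\right)}{-251}\right) - 290\right) = - 296 \left(\left(16 \cdot \frac{1}{237} + \left(-2 - 6\right) \left(- \frac{1}{251}\right)\right) - 290\right) = - 296 \left(\left(\frac{16}{237} - - \frac{8}{251}\right) - 290\right) = - 296 \left(\left(\frac{16}{237} + \frac{8}{251}\right) - 290\right) = - 296 \left(\frac{5912}{59487} - 290\right) = \left(-296\right) \left(- \frac{17245318}{59487}\right) = \frac{5104614128}{59487}$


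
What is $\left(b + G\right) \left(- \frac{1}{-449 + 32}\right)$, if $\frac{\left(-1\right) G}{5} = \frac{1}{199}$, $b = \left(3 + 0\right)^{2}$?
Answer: $\frac{1786}{82983} \approx 0.021522$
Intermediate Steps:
$b = 9$ ($b = 3^{2} = 9$)
$G = - \frac{5}{199} \approx -0.025126$
$\left(b + G\right) \left(- \frac{1}{-449 + 32}\right) = \left(9 - \frac{5}{199}\right) \left(- \frac{1}{-449 + 32}\right) = \frac{1786 \left(- \frac{1}{-417}\right)}{199} = \frac{1786 \left(\left(-1\right) \left(- \frac{1}{417}\right)\right)}{199} = \frac{1786}{199} \cdot \frac{1}{417} = \frac{1786}{82983}$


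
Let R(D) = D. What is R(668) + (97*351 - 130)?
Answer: 34585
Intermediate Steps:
R(668) + (97*351 - 130) = 668 + (97*351 - 130) = 668 + (34047 - 130) = 668 + 33917 = 34585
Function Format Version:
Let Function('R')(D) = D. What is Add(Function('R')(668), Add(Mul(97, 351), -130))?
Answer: 34585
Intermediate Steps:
Add(Function('R')(668), Add(Mul(97, 351), -130)) = Add(668, Add(Mul(97, 351), -130)) = Add(668, Add(34047, -130)) = Add(668, 33917) = 34585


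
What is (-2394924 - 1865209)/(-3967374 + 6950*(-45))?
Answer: 4260133/4280124 ≈ 0.99533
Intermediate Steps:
(-2394924 - 1865209)/(-3967374 + 6950*(-45)) = -4260133/(-3967374 - 312750) = -4260133/(-4280124) = -4260133*(-1/4280124) = 4260133/4280124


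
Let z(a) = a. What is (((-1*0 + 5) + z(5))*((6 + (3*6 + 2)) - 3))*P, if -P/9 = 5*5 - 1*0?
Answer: -51750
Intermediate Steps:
P = -225 (P = -9*(5*5 - 1*0) = -9*(25 + 0) = -9*25 = -225)
(((-1*0 + 5) + z(5))*((6 + (3*6 + 2)) - 3))*P = (((-1*0 + 5) + 5)*((6 + (3*6 + 2)) - 3))*(-225) = (((0 + 5) + 5)*((6 + (18 + 2)) - 3))*(-225) = ((5 + 5)*((6 + 20) - 3))*(-225) = (10*(26 - 3))*(-225) = (10*23)*(-225) = 230*(-225) = -51750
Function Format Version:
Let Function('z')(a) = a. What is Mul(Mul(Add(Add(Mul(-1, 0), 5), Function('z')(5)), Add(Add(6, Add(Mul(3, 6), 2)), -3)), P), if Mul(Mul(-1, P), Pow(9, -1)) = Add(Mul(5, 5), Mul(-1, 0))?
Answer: -51750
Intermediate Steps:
P = -225 (P = Mul(-9, Add(Mul(5, 5), Mul(-1, 0))) = Mul(-9, Add(25, 0)) = Mul(-9, 25) = -225)
Mul(Mul(Add(Add(Mul(-1, 0), 5), Function('z')(5)), Add(Add(6, Add(Mul(3, 6), 2)), -3)), P) = Mul(Mul(Add(Add(Mul(-1, 0), 5), 5), Add(Add(6, Add(Mul(3, 6), 2)), -3)), -225) = Mul(Mul(Add(Add(0, 5), 5), Add(Add(6, Add(18, 2)), -3)), -225) = Mul(Mul(Add(5, 5), Add(Add(6, 20), -3)), -225) = Mul(Mul(10, Add(26, -3)), -225) = Mul(Mul(10, 23), -225) = Mul(230, -225) = -51750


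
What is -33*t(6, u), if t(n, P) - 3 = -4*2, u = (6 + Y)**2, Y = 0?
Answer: 165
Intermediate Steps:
u = 36 (u = (6 + 0)**2 = 6**2 = 36)
t(n, P) = -5 (t(n, P) = 3 - 4*2 = 3 - 8 = -5)
-33*t(6, u) = -33*(-5) = 165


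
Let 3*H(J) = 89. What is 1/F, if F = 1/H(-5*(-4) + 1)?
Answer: 89/3 ≈ 29.667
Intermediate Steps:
H(J) = 89/3 (H(J) = (⅓)*89 = 89/3)
F = 3/89 (F = 1/(89/3) = 3/89 ≈ 0.033708)
1/F = 1/(3/89) = 89/3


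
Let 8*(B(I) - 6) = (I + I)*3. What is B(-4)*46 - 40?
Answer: 98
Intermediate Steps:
B(I) = 6 + 3*I/4 (B(I) = 6 + ((I + I)*3)/8 = 6 + ((2*I)*3)/8 = 6 + (6*I)/8 = 6 + 3*I/4)
B(-4)*46 - 40 = (6 + (¾)*(-4))*46 - 40 = (6 - 3)*46 - 40 = 3*46 - 40 = 138 - 40 = 98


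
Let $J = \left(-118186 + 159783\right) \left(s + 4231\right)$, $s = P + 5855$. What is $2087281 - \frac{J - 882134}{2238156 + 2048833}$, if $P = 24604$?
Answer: $\frac{1278101224159}{612427} \approx 2.0869 \cdot 10^{6}$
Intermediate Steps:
$s = 30459$ ($s = 24604 + 5855 = 30459$)
$J = 1442999930$ ($J = \left(-118186 + 159783\right) \left(30459 + 4231\right) = 41597 \cdot 34690 = 1442999930$)
$2087281 - \frac{J - 882134}{2238156 + 2048833} = 2087281 - \frac{1442999930 - 882134}{2238156 + 2048833} = 2087281 - \frac{1442117796}{4286989} = 2087281 - 1442117796 \cdot \frac{1}{4286989} = 2087281 - \frac{206016828}{612427} = \frac{1278101224159}{612427}$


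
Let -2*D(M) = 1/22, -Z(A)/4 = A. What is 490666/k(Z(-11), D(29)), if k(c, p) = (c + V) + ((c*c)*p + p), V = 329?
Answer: 21589304/14475 ≈ 1491.5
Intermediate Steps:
Z(A) = -4*A
D(M) = -1/44 (D(M) = -½/22 = -½*1/22 = -1/44)
k(c, p) = 329 + c + p + p*c² (k(c, p) = (c + 329) + ((c*c)*p + p) = (329 + c) + (c²*p + p) = (329 + c) + (p*c² + p) = (329 + c) + (p + p*c²) = 329 + c + p + p*c²)
490666/k(Z(-11), D(29)) = 490666/(329 - 4*(-11) - 1/44 - (-4*(-11))²/44) = 490666/(329 + 44 - 1/44 - 1/44*44²) = 490666/(329 + 44 - 1/44 - 1/44*1936) = 490666/(329 + 44 - 1/44 - 44) = 490666/(14475/44) = 490666*(44/14475) = 21589304/14475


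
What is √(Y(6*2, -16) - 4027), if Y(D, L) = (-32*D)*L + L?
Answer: √2101 ≈ 45.837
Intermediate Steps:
Y(D, L) = L - 32*D*L (Y(D, L) = -32*D*L + L = L - 32*D*L)
√(Y(6*2, -16) - 4027) = √(-16*(1 - 192*2) - 4027) = √(-16*(1 - 32*12) - 4027) = √(-16*(1 - 384) - 4027) = √(-16*(-383) - 4027) = √(6128 - 4027) = √2101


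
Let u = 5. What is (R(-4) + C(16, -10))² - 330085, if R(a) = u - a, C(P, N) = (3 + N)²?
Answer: -326721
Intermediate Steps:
R(a) = 5 - a
(R(-4) + C(16, -10))² - 330085 = ((5 - 1*(-4)) + (3 - 10)²)² - 330085 = ((5 + 4) + (-7)²)² - 330085 = (9 + 49)² - 330085 = 58² - 330085 = 3364 - 330085 = -326721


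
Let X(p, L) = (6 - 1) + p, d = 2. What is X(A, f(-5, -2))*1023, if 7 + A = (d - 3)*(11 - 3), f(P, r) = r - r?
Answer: -10230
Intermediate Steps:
f(P, r) = 0
A = -15 (A = -7 + (2 - 3)*(11 - 3) = -7 - 1*8 = -7 - 8 = -15)
X(p, L) = 5 + p
X(A, f(-5, -2))*1023 = (5 - 15)*1023 = -10*1023 = -10230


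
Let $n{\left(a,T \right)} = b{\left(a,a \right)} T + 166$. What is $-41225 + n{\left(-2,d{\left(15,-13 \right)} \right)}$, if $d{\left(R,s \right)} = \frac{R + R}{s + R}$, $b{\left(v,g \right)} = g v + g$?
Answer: $-41029$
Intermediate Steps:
$b{\left(v,g \right)} = g + g v$
$d{\left(R,s \right)} = \frac{2 R}{R + s}$
$n{\left(a,T \right)} = 166 + T a \left(1 + a\right)$ ($n{\left(a,T \right)} = a \left(1 + a\right) T + 166 = T a \left(1 + a\right) + 166 = 166 + T a \left(1 + a\right)$)
$-41225 + n{\left(-2,d{\left(15,-13 \right)} \right)} = -41225 + \left(166 + 2 \cdot 15 \frac{1}{15 - 13} \left(-2\right) \left(1 - 2\right)\right) = -41225 + \left(166 + 2 \cdot 15 \cdot \frac{1}{2} \left(-2\right) \left(-1\right)\right) = -41225 + \left(166 + 15 \left(-2\right) \left(-1\right)\right) = -41225 + \left(166 + 30\right) = -41225 + 196 = -41029$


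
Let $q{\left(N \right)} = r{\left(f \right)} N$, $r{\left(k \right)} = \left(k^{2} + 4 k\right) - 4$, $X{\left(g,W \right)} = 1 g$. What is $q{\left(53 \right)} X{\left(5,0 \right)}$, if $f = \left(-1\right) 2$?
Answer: $-2120$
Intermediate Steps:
$f = -2$
$X{\left(g,W \right)} = g$
$r{\left(k \right)} = -4 + k^{2} + 4 k$
$q{\left(N \right)} = - 8 N$ ($q{\left(N \right)} = \left(-4 + \left(-2\right)^{2} + 4 \left(-2\right)\right) N = \left(-4 + 4 - 8\right) N = - 8 N$)
$q{\left(53 \right)} X{\left(5,0 \right)} = \left(-8\right) 53 \cdot 5 = \left(-424\right) 5 = -2120$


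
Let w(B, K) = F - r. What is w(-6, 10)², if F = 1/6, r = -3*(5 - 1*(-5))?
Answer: 32761/36 ≈ 910.03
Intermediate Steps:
r = -30 (r = -3*(5 + 5) = -3*10 = -30)
F = ⅙ ≈ 0.16667
w(B, K) = 181/6 (w(B, K) = ⅙ - 1*(-30) = ⅙ + 30 = 181/6)
w(-6, 10)² = (181/6)² = 32761/36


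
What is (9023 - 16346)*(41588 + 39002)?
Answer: -590160570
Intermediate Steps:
(9023 - 16346)*(41588 + 39002) = -7323*80590 = -590160570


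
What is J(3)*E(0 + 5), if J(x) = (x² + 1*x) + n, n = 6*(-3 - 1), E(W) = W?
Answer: -60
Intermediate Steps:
n = -24 (n = 6*(-4) = -24)
J(x) = -24 + x + x² (J(x) = (x² + 1*x) - 24 = (x² + x) - 24 = (x + x²) - 24 = -24 + x + x²)
J(3)*E(0 + 5) = (-24 + 3 + 3²)*(0 + 5) = (-24 + 3 + 9)*5 = -12*5 = -60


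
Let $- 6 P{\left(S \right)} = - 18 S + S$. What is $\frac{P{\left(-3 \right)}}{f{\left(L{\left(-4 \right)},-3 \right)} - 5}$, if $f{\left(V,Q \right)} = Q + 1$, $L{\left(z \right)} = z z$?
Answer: $\frac{17}{14} \approx 1.2143$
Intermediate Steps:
$L{\left(z \right)} = z^{2}$
$f{\left(V,Q \right)} = 1 + Q$
$P{\left(S \right)} = \frac{17 S}{6}$ ($P{\left(S \right)} = - \frac{- 18 S + S}{6} = - \frac{\left(-17\right) S}{6} = \frac{17 S}{6}$)
$\frac{P{\left(-3 \right)}}{f{\left(L{\left(-4 \right)},-3 \right)} - 5} = \frac{\frac{17}{6} \left(-3\right)}{\left(1 - 3\right) - 5} = \frac{1}{-2 - 5} \left(- \frac{17}{2}\right) = \frac{1}{-7} \left(- \frac{17}{2}\right) = \left(- \frac{1}{7}\right) \left(- \frac{17}{2}\right) = \frac{17}{14}$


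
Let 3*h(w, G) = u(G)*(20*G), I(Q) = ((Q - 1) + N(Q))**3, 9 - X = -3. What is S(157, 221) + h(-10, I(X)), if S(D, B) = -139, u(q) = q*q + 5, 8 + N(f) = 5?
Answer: 894801781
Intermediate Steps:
X = 12 (X = 9 - 1*(-3) = 9 + 3 = 12)
N(f) = -3 (N(f) = -8 + 5 = -3)
u(q) = 5 + q**2 (u(q) = q**2 + 5 = 5 + q**2)
I(Q) = (-4 + Q)**3 (I(Q) = ((Q - 1) - 3)**3 = ((-1 + Q) - 3)**3 = (-4 + Q)**3)
h(w, G) = 20*G*(5 + G**2)/3 (h(w, G) = ((5 + G**2)*(20*G))/3 = (20*G*(5 + G**2))/3 = 20*G*(5 + G**2)/3)
S(157, 221) + h(-10, I(X)) = -139 + 20*(-4 + 12)**3*(5 + ((-4 + 12)**3)**2)/3 = -139 + (20/3)*8**3*(5 + (8**3)**2) = -139 + (20/3)*512*(5 + 512**2) = -139 + (20/3)*512*(5 + 262144) = -139 + (20/3)*512*262149 = -139 + 894801920 = 894801781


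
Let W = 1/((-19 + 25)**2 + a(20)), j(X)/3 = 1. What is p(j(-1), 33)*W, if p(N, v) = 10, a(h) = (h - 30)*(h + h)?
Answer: -5/182 ≈ -0.027473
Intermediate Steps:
j(X) = 3 (j(X) = 3*1 = 3)
a(h) = 2*h*(-30 + h) (a(h) = (-30 + h)*(2*h) = 2*h*(-30 + h))
W = -1/364 (W = 1/((-19 + 25)**2 + 2*20*(-30 + 20)) = 1/(6**2 + 2*20*(-10)) = 1/(36 - 400) = 1/(-364) = -1/364 ≈ -0.0027473)
p(j(-1), 33)*W = 10*(-1/364) = -5/182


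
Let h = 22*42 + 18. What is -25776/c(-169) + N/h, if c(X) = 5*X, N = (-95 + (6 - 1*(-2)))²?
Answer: 10225599/265330 ≈ 38.539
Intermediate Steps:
h = 942 (h = 924 + 18 = 942)
N = 7569 (N = (-95 + (6 + 2))² = (-95 + 8)² = (-87)² = 7569)
-25776/c(-169) + N/h = -25776/(5*(-169)) + 7569/942 = -25776/(-845) + 7569*(1/942) = -25776*(-1/845) + 2523/314 = 25776/845 + 2523/314 = 10225599/265330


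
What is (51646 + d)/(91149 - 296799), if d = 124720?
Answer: -88183/102825 ≈ -0.85760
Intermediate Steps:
(51646 + d)/(91149 - 296799) = (51646 + 124720)/(91149 - 296799) = 176366/(-205650) = 176366*(-1/205650) = -88183/102825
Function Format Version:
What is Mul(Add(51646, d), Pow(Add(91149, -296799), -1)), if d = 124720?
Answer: Rational(-88183, 102825) ≈ -0.85760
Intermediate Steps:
Mul(Add(51646, d), Pow(Add(91149, -296799), -1)) = Mul(Add(51646, 124720), Pow(Add(91149, -296799), -1)) = Mul(176366, Pow(-205650, -1)) = Mul(176366, Rational(-1, 205650)) = Rational(-88183, 102825)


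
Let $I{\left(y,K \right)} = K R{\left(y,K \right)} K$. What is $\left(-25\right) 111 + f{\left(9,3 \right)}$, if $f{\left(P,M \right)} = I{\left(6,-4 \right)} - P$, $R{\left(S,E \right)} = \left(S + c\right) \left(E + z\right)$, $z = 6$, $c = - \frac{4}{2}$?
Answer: $-2656$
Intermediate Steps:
$c = -2$ ($c = \left(-4\right) \frac{1}{2} = -2$)
$R{\left(S,E \right)} = \left(-2 + S\right) \left(6 + E\right)$ ($R{\left(S,E \right)} = \left(S - 2\right) \left(E + 6\right) = \left(-2 + S\right) \left(6 + E\right)$)
$I{\left(y,K \right)} = K^{2} \left(-12 - 2 K + 6 y + K y\right)$ ($I{\left(y,K \right)} = K \left(-12 - 2 K + 6 y + K y\right) K = K^{2} \left(-12 - 2 K + 6 y + K y\right)$)
$f{\left(P,M \right)} = 128 - P$ ($f{\left(P,M \right)} = \left(-4\right)^{2} \left(-12 - -8 + 6 \cdot 6 - 24\right) - P = 16 \left(-12 + 8 + 36 - 24\right) - P = 16 \cdot 8 - P = 128 - P$)
$\left(-25\right) 111 + f{\left(9,3 \right)} = \left(-25\right) 111 + \left(128 - 9\right) = -2775 + \left(128 - 9\right) = -2775 + 119 = -2656$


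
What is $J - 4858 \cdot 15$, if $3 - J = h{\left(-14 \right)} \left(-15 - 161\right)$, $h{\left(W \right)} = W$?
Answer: $-75331$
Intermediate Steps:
$J = -2461$ ($J = 3 - - 14 \left(-15 - 161\right) = 3 - \left(-14\right) \left(-176\right) = 3 - 2464 = -2461$)
$J - 4858 \cdot 15 = -2461 - 4858 \cdot 15 = -2461 - 72870 = -75331$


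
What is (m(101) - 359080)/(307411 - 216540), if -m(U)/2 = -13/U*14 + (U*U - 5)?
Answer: -38326308/9177971 ≈ -4.1759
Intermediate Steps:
m(U) = 10 - 2*U**2 + 364/U (m(U) = -2*(-13/U*14 + (U*U - 5)) = -2*(-182/U + (U**2 - 5)) = -2*(-182/U + (-5 + U**2)) = -2*(-5 + U**2 - 182/U) = 10 - 2*U**2 + 364/U)
(m(101) - 359080)/(307411 - 216540) = ((10 - 2*101**2 + 364/101) - 359080)/(307411 - 216540) = ((10 - 2*10201 + 364*(1/101)) - 359080)/90871 = ((10 - 20402 + 364/101) - 359080)*(1/90871) = (-2059228/101 - 359080)*(1/90871) = -38326308/101*1/90871 = -38326308/9177971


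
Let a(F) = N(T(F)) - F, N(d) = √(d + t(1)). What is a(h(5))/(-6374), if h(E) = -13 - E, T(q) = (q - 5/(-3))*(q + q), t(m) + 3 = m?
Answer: -9/3187 - √586/6374 ≈ -0.0066218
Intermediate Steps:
t(m) = -3 + m
T(q) = 2*q*(5/3 + q) (T(q) = (q - 5*(-⅓))*(2*q) = (q + 5/3)*(2*q) = (5/3 + q)*(2*q) = 2*q*(5/3 + q))
N(d) = √(-2 + d) (N(d) = √(d + (-3 + 1)) = √(d - 2) = √(-2 + d))
a(F) = √(-2 + 2*F*(5 + 3*F)/3) - F
a(h(5))/(-6374) = (-(-13 - 1*5) + √6*√(-3 + (-13 - 1*5)*(5 + 3*(-13 - 1*5)))/3)/(-6374) = (-(-13 - 5) + √6*√(-3 + (-13 - 5)*(5 + 3*(-13 - 5)))/3)*(-1/6374) = (-1*(-18) + √6*√(-3 - 18*(5 + 3*(-18)))/3)*(-1/6374) = (18 + √6*√(-3 - 18*(5 - 54))/3)*(-1/6374) = (18 + √6*√(-3 - 18*(-49))/3)*(-1/6374) = (18 + √6*√(-3 + 882)/3)*(-1/6374) = (18 + √6*√879/3)*(-1/6374) = (18 + √586)*(-1/6374) = -9/3187 - √586/6374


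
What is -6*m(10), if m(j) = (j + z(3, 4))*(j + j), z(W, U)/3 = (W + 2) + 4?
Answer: -4440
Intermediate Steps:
z(W, U) = 18 + 3*W (z(W, U) = 3*((W + 2) + 4) = 3*((2 + W) + 4) = 3*(6 + W) = 18 + 3*W)
m(j) = 2*j*(27 + j) (m(j) = (j + (18 + 3*3))*(j + j) = (j + (18 + 9))*(2*j) = (j + 27)*(2*j) = (27 + j)*(2*j) = 2*j*(27 + j))
-6*m(10) = -12*10*(27 + 10) = -12*10*37 = -6*740 = -4440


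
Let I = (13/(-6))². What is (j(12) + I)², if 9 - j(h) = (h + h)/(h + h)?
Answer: 208849/1296 ≈ 161.15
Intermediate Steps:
j(h) = 8 (j(h) = 9 - (h + h)/(h + h) = 9 - 2*h/(2*h) = 9 - 2*h*1/(2*h) = 9 - 1*1 = 9 - 1 = 8)
I = 169/36 (I = (13*(-⅙))² = (-13/6)² = 169/36 ≈ 4.6944)
(j(12) + I)² = (8 + 169/36)² = (457/36)² = 208849/1296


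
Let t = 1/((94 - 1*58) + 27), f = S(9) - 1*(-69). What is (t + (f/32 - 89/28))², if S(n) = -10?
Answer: 7070281/4064256 ≈ 1.7396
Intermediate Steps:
f = 59 (f = -10 - 1*(-69) = -10 + 69 = 59)
t = 1/63 (t = 1/((94 - 58) + 27) = 1/(36 + 27) = 1/63 ≈ 0.015873)
(t + (f/32 - 89/28))² = (1/63 + (59/32 - 89/28))² = (1/63 - 299/224)² = (-2659/2016)² = 7070281/4064256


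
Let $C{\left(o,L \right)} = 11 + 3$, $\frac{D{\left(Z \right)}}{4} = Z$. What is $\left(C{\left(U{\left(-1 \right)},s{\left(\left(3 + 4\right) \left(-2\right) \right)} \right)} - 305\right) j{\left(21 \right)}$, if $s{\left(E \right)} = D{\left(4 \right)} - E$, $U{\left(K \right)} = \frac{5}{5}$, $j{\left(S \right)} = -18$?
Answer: $5238$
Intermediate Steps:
$D{\left(Z \right)} = 4 Z$
$U{\left(K \right)} = 1$ ($U{\left(K \right)} = 5 \cdot \frac{1}{5} = 1$)
$s{\left(E \right)} = 16 - E$ ($s{\left(E \right)} = 4 \cdot 4 - E = 16 - E$)
$C{\left(o,L \right)} = 14$
$\left(C{\left(U{\left(-1 \right)},s{\left(\left(3 + 4\right) \left(-2\right) \right)} \right)} - 305\right) j{\left(21 \right)} = \left(14 - 305\right) \left(-18\right) = \left(-291\right) \left(-18\right) = 5238$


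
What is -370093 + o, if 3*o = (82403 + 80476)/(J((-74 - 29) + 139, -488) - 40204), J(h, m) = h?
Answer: -14865949917/40168 ≈ -3.7009e+5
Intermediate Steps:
o = -54293/40168 (o = ((82403 + 80476)/(((-74 - 29) + 139) - 40204))/3 = (162879/((-103 + 139) - 40204))/3 = (162879/(36 - 40204))/3 = (162879/(-40168))/3 = (162879*(-1/40168))/3 = (1/3)*(-162879/40168) = -54293/40168 ≈ -1.3516)
-370093 + o = -370093 - 54293/40168 = -14865949917/40168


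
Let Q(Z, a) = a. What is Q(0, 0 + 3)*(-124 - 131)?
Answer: -765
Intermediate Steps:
Q(0, 0 + 3)*(-124 - 131) = (0 + 3)*(-124 - 131) = 3*(-255) = -765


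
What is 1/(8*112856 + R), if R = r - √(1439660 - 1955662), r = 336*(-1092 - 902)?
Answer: 6128/1427004171 + I*√516002/54226158498 ≈ 4.2943e-6 + 1.3247e-8*I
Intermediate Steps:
r = -669984 (r = 336*(-1994) = -669984)
R = -669984 - I*√516002 (R = -669984 - √(1439660 - 1955662) = -669984 - √(-516002) = -669984 - I*√516002 ≈ -6.6998e+5 - 718.33*I)
1/(8*112856 + R) = 1/(8*112856 + (-669984 - I*√516002)) = 1/(902848 + (-669984 - I*√516002)) = 1/(232864 - I*√516002)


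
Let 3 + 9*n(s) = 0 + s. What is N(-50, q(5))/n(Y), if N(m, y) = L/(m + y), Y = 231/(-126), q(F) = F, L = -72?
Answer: -432/145 ≈ -2.9793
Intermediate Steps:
Y = -11/6 (Y = 231*(-1/126) = -11/6 ≈ -1.8333)
n(s) = -1/3 + s/9 (n(s) = -1/3 + (0 + s)/9 = -1/3 + s/9)
N(m, y) = -72/(m + y)
N(-50, q(5))/n(Y) = (-72/(-50 + 5))/(-1/3 + (1/9)*(-11/6)) = (-72/(-45))/(-1/3 - 11/54) = (-72*(-1/45))/(-29/54) = (8/5)*(-54/29) = -432/145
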